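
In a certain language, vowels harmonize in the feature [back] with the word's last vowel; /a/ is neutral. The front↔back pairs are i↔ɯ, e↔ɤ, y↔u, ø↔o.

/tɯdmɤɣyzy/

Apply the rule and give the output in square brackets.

[tidmeɣyzy]

/ɯ/ harmonizes with /y/ ([-back]) → [i]
/ɤ/ harmonizes with /y/ ([-back]) → [e]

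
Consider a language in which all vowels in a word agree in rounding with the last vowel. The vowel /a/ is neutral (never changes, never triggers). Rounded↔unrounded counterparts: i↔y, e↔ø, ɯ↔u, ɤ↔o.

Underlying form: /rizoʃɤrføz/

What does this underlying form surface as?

/i/ harmonizes with /ø/ ([+round]) → [y]
/ɤ/ harmonizes with /ø/ ([+round]) → [o]

[ryzoʃorføz]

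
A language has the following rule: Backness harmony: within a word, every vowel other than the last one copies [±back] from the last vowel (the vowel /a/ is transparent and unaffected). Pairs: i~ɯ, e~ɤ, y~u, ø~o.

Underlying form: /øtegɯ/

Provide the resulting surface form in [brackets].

/ø/ harmonizes with /ɯ/ ([+back]) → [o]
/e/ harmonizes with /ɯ/ ([+back]) → [ɤ]

[otɤgɯ]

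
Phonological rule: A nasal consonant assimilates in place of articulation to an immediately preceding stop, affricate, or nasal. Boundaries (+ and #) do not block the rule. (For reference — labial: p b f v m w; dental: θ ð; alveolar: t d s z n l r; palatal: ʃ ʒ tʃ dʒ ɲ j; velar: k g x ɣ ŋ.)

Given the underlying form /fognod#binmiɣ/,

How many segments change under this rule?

2

/n/ after /g/ (velar) → [ŋ]
/m/ after /n/ (alveolar) → [n]
2 segments change.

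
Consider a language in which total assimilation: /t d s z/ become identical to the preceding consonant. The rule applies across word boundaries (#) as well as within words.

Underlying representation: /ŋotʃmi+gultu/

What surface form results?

[ŋotʃmi+gullu]

/t/ after /l/ → [l] (total assimilation)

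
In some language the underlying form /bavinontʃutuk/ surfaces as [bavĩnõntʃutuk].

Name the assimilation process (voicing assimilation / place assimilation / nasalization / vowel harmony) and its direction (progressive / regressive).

/i/→[ĩ] /o/→[õ].
Each target copies a feature from the following segment, so the direction is regressive.

nasalization, regressive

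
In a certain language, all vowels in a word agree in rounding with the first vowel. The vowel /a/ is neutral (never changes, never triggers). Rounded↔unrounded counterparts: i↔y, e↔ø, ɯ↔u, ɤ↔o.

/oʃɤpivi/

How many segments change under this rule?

3

/ɤ/ harmonizes with /o/ ([+round]) → [o]
/i/ harmonizes with /o/ ([+round]) → [y]
/i/ harmonizes with /o/ ([+round]) → [y]
3 segments change.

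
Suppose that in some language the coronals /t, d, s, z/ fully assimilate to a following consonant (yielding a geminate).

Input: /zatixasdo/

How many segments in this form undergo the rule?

1

/s/ before /d/ → [d] (total assimilation)
1 segment changes.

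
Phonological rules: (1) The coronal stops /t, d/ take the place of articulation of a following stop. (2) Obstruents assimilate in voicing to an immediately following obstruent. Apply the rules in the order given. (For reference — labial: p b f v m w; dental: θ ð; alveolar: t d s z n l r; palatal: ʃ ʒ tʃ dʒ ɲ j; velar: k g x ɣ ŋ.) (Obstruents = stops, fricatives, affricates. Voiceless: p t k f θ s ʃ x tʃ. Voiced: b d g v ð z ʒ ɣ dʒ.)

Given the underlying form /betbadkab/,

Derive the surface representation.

Rule 1: /t/ before /b/ (labial) → [p]
Rule 1: /d/ before /k/ (velar) → [g]
After rule 1: bepbagkab
Rule 2: /p/ before /b/ (voiced) → [b]
Rule 2: /g/ before /k/ (voiceless) → [k]

[bebbakkab]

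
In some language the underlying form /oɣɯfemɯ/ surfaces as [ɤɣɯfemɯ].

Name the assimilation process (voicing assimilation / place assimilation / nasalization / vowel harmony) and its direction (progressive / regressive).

/o/→[ɤ].
Vowels agree with the last vowel, so the harmony is regressive.

vowel harmony, regressive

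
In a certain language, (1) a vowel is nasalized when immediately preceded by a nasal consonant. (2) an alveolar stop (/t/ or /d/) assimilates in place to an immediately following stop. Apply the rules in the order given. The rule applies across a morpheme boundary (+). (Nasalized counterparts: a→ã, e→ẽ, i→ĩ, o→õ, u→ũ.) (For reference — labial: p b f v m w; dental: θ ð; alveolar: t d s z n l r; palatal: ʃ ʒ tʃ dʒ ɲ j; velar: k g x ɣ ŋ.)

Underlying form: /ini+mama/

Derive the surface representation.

Rule 1: /i/ after nasal /n/ → [ĩ]
Rule 1: /a/ after nasal /m/ → [ã]
Rule 1: /a/ after nasal /m/ → [ã]
After rule 1: inĩ+mãmã
Rule 2: no segment meets the rule's conditions; no change.

[inĩ+mãmã]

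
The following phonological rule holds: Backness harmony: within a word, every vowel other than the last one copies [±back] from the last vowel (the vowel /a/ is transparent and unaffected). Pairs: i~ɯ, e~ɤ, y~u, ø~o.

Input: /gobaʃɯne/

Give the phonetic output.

[gøbaʃine]

/o/ harmonizes with /e/ ([-back]) → [ø]
/ɯ/ harmonizes with /e/ ([-back]) → [i]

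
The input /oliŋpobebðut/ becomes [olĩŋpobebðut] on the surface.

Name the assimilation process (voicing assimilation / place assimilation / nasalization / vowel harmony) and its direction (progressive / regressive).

nasalization, regressive

/i/→[ĩ].
Each target copies a feature from the following segment, so the direction is regressive.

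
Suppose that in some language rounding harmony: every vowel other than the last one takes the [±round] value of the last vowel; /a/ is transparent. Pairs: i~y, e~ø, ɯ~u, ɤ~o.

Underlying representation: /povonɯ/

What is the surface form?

/o/ harmonizes with /ɯ/ ([-round]) → [ɤ]
/o/ harmonizes with /ɯ/ ([-round]) → [ɤ]

[pɤvɤnɯ]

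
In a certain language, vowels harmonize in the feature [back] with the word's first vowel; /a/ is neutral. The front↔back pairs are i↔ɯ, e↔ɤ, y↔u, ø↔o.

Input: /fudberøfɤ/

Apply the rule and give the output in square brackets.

/e/ harmonizes with /u/ ([+back]) → [ɤ]
/ø/ harmonizes with /u/ ([+back]) → [o]

[fudbɤrofɤ]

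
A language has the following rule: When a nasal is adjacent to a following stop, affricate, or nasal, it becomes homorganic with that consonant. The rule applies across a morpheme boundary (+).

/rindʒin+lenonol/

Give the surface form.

[riɲdʒin+lenonol]

/n/ before /dʒ/ (palatal) → [ɲ]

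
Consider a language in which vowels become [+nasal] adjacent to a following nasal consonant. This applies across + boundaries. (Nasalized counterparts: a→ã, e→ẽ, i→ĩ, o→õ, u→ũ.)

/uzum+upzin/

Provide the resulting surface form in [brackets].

/u/ before nasal /m/ → [ũ]
/i/ before nasal /n/ → [ĩ]

[uzũm+upzĩn]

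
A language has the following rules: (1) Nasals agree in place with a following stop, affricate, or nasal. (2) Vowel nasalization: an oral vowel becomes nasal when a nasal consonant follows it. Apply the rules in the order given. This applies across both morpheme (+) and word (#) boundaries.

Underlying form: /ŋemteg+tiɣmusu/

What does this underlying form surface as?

[ŋẽnteg+tiɣmusu]

Rule 1: /m/ before /t/ (alveolar) → [n]
After rule 1: ŋenteg+tiɣmusu
Rule 2: /e/ before nasal /n/ → [ẽ]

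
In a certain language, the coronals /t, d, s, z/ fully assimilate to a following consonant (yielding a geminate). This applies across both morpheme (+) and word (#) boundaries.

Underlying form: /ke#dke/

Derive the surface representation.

[ke#kke]

/d/ before /k/ → [k] (total assimilation)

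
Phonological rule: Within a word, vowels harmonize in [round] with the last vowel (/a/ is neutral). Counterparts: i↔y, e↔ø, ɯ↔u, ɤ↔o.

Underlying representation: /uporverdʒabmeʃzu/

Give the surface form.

[uporvørdʒabmøʃzu]

/e/ harmonizes with /u/ ([+round]) → [ø]
/e/ harmonizes with /u/ ([+round]) → [ø]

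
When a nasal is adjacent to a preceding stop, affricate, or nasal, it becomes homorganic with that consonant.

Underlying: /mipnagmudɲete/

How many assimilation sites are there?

3

/n/ after /p/ (labial) → [m]
/m/ after /g/ (velar) → [ŋ]
/ɲ/ after /d/ (alveolar) → [n]
3 segments change.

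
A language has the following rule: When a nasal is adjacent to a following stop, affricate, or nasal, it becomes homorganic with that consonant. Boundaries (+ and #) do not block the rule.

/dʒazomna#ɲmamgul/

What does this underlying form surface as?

[dʒazonna#mmaŋgul]

/m/ before /n/ (alveolar) → [n]
/ɲ/ before /m/ (labial) → [m]
/m/ before /g/ (velar) → [ŋ]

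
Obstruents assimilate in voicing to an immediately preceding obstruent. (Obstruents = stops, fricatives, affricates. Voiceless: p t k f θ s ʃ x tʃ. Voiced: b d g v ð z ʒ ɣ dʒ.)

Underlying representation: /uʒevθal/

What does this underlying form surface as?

[uʒevðal]

/θ/ after /v/ (voiced) → [ð]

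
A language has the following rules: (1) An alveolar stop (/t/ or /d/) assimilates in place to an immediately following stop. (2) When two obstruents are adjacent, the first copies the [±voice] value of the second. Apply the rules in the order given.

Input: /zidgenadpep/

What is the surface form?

[ziggenappep]

Rule 1: /d/ before /g/ (velar) → [g]
Rule 1: /d/ before /p/ (labial) → [b]
After rule 1: ziggenabpep
Rule 2: /b/ before /p/ (voiceless) → [p]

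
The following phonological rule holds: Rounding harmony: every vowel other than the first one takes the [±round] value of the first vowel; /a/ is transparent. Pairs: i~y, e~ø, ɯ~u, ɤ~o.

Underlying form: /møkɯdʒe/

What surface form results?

[møkudʒø]

/ɯ/ harmonizes with /ø/ ([+round]) → [u]
/e/ harmonizes with /ø/ ([+round]) → [ø]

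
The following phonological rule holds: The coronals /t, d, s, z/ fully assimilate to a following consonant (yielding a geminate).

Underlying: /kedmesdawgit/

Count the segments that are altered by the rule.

/d/ before /m/ → [m] (total assimilation)
/s/ before /d/ → [d] (total assimilation)
2 segments change.

2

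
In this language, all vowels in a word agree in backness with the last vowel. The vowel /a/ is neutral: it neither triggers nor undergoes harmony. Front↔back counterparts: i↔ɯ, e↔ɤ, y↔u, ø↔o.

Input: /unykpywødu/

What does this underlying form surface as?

[unukpuwodu]

/y/ harmonizes with /u/ ([+back]) → [u]
/y/ harmonizes with /u/ ([+back]) → [u]
/ø/ harmonizes with /u/ ([+back]) → [o]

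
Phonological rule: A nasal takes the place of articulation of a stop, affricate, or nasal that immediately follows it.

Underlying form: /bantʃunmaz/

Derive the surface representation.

/n/ before /tʃ/ (palatal) → [ɲ]
/n/ before /m/ (labial) → [m]

[baɲtʃummaz]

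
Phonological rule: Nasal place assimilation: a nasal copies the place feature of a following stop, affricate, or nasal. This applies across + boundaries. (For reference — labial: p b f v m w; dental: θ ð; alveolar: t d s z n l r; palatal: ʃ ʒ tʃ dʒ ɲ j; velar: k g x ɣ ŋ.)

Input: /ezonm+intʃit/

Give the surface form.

/n/ before /m/ (labial) → [m]
/n/ before /tʃ/ (palatal) → [ɲ]

[ezomm+iɲtʃit]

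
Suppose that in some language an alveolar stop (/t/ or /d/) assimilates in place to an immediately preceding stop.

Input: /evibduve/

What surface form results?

/d/ after /b/ (labial) → [b]

[evibbuve]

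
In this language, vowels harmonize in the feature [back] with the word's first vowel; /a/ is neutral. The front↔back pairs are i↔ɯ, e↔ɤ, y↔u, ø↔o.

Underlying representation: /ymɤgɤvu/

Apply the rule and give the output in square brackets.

[ymegevy]

/ɤ/ harmonizes with /y/ ([-back]) → [e]
/ɤ/ harmonizes with /y/ ([-back]) → [e]
/u/ harmonizes with /y/ ([-back]) → [y]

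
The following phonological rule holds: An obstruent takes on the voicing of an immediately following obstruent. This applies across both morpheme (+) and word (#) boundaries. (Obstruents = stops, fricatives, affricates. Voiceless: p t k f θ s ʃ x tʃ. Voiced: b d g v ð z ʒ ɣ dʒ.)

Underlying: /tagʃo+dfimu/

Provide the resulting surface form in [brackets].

/g/ before /ʃ/ (voiceless) → [k]
/d/ before /f/ (voiceless) → [t]

[takʃo+tfimu]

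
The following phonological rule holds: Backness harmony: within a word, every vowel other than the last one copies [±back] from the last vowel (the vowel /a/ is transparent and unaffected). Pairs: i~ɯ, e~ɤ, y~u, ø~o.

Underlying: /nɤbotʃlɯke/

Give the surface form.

[nebøtʃlike]

/ɤ/ harmonizes with /e/ ([-back]) → [e]
/o/ harmonizes with /e/ ([-back]) → [ø]
/ɯ/ harmonizes with /e/ ([-back]) → [i]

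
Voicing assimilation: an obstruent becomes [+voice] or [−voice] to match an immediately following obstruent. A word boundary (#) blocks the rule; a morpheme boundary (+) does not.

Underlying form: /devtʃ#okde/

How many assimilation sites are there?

/v/ before /tʃ/ (voiceless) → [f]
/k/ before /d/ (voiced) → [g]
2 segments change.

2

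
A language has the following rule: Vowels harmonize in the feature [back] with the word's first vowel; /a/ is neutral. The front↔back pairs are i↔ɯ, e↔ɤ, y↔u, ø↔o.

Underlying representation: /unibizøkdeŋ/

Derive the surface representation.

/i/ harmonizes with /u/ ([+back]) → [ɯ]
/i/ harmonizes with /u/ ([+back]) → [ɯ]
/ø/ harmonizes with /u/ ([+back]) → [o]
/e/ harmonizes with /u/ ([+back]) → [ɤ]

[unɯbɯzokdɤŋ]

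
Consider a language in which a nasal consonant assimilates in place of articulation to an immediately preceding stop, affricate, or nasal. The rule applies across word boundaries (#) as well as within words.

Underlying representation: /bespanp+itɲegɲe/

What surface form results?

/ɲ/ after /t/ (alveolar) → [n]
/ɲ/ after /g/ (velar) → [ŋ]

[bespanp+itnegŋe]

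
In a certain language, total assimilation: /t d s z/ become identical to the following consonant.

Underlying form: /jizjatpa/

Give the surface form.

[jijjappa]

/z/ before /j/ → [j] (total assimilation)
/t/ before /p/ → [p] (total assimilation)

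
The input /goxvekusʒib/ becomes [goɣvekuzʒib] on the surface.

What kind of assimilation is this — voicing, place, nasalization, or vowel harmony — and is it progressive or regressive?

voicing assimilation, regressive

/x/→[ɣ] /s/→[z].
Each target copies a feature from the following segment, so the direction is regressive.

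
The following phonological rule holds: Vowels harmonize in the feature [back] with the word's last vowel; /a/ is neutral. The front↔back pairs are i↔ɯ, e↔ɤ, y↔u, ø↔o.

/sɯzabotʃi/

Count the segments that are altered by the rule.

/ɯ/ harmonizes with /i/ ([-back]) → [i]
/o/ harmonizes with /i/ ([-back]) → [ø]
2 segments change.

2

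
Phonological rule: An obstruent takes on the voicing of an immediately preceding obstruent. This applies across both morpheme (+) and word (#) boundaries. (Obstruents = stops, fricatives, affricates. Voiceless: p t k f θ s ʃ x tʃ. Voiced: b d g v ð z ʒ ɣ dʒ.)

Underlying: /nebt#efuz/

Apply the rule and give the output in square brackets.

/t/ after /b/ (voiced) → [d]

[nebd#efuz]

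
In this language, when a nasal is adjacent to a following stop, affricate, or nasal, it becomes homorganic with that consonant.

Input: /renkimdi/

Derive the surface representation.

/n/ before /k/ (velar) → [ŋ]
/m/ before /d/ (alveolar) → [n]

[reŋkindi]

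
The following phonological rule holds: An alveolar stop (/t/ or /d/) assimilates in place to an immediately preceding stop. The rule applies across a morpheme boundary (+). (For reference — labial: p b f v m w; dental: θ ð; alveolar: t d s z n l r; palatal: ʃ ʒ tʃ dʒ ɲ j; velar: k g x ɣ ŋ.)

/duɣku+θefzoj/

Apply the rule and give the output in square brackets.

[duɣku+θefzoj]

no segment meets the rule's conditions; no change.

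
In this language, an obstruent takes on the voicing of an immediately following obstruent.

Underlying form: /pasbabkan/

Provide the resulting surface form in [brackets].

/s/ before /b/ (voiced) → [z]
/b/ before /k/ (voiceless) → [p]

[pazbapkan]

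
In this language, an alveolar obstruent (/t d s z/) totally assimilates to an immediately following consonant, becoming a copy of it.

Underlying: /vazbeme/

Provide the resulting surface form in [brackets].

/z/ before /b/ → [b] (total assimilation)

[vabbeme]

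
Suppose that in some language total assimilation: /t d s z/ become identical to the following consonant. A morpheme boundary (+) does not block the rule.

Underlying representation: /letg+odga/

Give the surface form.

[legg+ogga]

/t/ before /g/ → [g] (total assimilation)
/d/ before /g/ → [g] (total assimilation)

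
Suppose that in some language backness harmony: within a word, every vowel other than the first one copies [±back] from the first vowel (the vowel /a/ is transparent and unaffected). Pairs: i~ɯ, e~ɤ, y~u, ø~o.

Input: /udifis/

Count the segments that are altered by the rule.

/i/ harmonizes with /u/ ([+back]) → [ɯ]
/i/ harmonizes with /u/ ([+back]) → [ɯ]
2 segments change.

2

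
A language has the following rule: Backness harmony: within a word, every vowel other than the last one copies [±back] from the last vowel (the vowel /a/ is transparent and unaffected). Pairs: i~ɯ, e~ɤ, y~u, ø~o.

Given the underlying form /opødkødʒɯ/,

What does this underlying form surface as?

/ø/ harmonizes with /ɯ/ ([+back]) → [o]
/ø/ harmonizes with /ɯ/ ([+back]) → [o]

[opodkodʒɯ]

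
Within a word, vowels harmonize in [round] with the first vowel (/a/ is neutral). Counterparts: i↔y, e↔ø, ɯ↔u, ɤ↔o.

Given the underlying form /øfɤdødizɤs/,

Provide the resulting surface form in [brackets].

/ɤ/ harmonizes with /ø/ ([+round]) → [o]
/i/ harmonizes with /ø/ ([+round]) → [y]
/ɤ/ harmonizes with /ø/ ([+round]) → [o]

[øfodødyzos]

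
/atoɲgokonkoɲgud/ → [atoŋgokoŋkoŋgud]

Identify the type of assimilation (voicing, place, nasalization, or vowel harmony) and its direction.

place assimilation, regressive

/ɲ/→[ŋ] /n/→[ŋ] /ɲ/→[ŋ].
Each target copies a feature from the following segment, so the direction is regressive.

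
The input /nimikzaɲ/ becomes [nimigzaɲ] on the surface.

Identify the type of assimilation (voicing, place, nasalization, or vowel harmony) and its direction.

voicing assimilation, regressive

/k/→[g].
Each target copies a feature from the following segment, so the direction is regressive.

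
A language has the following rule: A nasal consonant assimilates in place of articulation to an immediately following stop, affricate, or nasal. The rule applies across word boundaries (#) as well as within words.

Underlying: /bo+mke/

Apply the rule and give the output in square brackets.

[bo+ŋke]

/m/ before /k/ (velar) → [ŋ]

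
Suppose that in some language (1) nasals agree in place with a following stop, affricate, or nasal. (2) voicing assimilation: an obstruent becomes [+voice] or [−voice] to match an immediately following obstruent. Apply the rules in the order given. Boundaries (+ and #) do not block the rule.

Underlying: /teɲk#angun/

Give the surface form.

Rule 1: /ɲ/ before /k/ (velar) → [ŋ]
Rule 1: /n/ before /g/ (velar) → [ŋ]
After rule 1: teŋk#aŋgun
Rule 2: no segment meets the rule's conditions; no change.

[teŋk#aŋgun]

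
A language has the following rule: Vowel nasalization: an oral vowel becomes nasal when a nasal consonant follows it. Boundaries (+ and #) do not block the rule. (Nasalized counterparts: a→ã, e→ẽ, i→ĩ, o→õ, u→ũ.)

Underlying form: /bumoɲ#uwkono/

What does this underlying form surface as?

[bũmõɲ#uwkõno]

/u/ before nasal /m/ → [ũ]
/o/ before nasal /ɲ/ → [õ]
/o/ before nasal /n/ → [õ]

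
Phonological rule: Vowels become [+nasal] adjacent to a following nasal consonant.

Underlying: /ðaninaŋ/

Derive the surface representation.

/a/ before nasal /n/ → [ã]
/i/ before nasal /n/ → [ĩ]
/a/ before nasal /ŋ/ → [ã]

[ðãnĩnãŋ]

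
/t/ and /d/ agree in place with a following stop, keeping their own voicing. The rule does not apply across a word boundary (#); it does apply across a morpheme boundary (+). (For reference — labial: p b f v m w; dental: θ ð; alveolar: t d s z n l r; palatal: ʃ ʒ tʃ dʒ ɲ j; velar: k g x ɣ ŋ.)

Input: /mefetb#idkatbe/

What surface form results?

/t/ before /b/ (labial) → [p]
/d/ before /k/ (velar) → [g]
/t/ before /b/ (labial) → [p]

[mefepb#igkapbe]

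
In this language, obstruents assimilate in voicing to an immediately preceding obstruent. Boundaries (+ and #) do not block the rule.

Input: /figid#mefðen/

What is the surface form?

[figid#mefθen]

/ð/ after /f/ (voiceless) → [θ]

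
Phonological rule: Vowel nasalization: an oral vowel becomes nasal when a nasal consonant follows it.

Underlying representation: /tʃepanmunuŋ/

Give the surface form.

[tʃepãnmũnũŋ]

/a/ before nasal /n/ → [ã]
/u/ before nasal /n/ → [ũ]
/u/ before nasal /ŋ/ → [ũ]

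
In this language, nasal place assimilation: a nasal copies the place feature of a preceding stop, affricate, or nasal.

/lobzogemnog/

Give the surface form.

/n/ after /m/ (labial) → [m]

[lobzogemmog]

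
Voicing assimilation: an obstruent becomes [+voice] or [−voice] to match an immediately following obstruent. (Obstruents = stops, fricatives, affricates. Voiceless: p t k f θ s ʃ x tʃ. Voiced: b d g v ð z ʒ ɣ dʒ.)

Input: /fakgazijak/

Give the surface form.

/k/ before /g/ (voiced) → [g]

[faggazijak]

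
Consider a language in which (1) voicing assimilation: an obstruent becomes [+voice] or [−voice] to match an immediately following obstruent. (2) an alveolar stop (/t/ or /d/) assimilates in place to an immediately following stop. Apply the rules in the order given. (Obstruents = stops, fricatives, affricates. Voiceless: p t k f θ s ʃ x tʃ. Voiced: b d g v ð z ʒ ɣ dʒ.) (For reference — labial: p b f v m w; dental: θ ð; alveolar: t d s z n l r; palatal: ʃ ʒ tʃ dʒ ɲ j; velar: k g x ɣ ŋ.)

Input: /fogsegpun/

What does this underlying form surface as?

Rule 1: /g/ before /s/ (voiceless) → [k]
Rule 1: /g/ before /p/ (voiceless) → [k]
After rule 1: foksekpun
Rule 2: no segment meets the rule's conditions; no change.

[foksekpun]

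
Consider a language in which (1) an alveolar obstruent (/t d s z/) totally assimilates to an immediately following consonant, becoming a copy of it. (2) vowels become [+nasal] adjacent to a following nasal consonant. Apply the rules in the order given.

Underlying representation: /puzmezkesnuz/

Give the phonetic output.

Rule 1: /z/ before /m/ → [m] (total assimilation)
Rule 1: /z/ before /k/ → [k] (total assimilation)
Rule 1: /s/ before /n/ → [n] (total assimilation)
After rule 1: pummekkennuz
Rule 2: /u/ before nasal /m/ → [ũ]
Rule 2: /e/ before nasal /n/ → [ẽ]

[pũmmekkẽnnuz]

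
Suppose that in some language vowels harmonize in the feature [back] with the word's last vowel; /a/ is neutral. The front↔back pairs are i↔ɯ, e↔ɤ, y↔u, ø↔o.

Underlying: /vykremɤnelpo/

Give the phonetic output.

/y/ harmonizes with /o/ ([+back]) → [u]
/e/ harmonizes with /o/ ([+back]) → [ɤ]
/e/ harmonizes with /o/ ([+back]) → [ɤ]

[vukrɤmɤnɤlpo]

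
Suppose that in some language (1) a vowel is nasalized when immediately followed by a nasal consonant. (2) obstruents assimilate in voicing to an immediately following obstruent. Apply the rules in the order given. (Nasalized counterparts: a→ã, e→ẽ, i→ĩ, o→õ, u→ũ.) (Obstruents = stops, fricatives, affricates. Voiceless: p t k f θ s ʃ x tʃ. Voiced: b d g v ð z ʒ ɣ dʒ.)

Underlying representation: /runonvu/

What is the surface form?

Rule 1: /u/ before nasal /n/ → [ũ]
Rule 1: /o/ before nasal /n/ → [õ]
After rule 1: rũnõnvu
Rule 2: no segment meets the rule's conditions; no change.

[rũnõnvu]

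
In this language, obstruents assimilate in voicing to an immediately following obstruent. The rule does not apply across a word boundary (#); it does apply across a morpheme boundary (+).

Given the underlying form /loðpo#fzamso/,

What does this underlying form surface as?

/ð/ before /p/ (voiceless) → [θ]
/f/ before /z/ (voiced) → [v]

[loθpo#vzamso]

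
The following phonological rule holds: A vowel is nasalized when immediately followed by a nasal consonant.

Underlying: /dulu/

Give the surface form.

no segment meets the rule's conditions; no change.

[dulu]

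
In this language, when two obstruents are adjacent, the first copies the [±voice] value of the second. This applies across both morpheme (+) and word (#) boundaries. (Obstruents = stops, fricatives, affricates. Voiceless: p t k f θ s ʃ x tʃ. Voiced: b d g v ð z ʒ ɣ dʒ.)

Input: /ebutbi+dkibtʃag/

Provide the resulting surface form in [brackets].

/t/ before /b/ (voiced) → [d]
/d/ before /k/ (voiceless) → [t]
/b/ before /tʃ/ (voiceless) → [p]

[ebudbi+tkiptʃag]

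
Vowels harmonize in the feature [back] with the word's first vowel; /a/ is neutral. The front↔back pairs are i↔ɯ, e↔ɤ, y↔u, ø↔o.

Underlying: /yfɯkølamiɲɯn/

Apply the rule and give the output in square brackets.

[yfikølamiɲin]

/ɯ/ harmonizes with /y/ ([-back]) → [i]
/ɯ/ harmonizes with /y/ ([-back]) → [i]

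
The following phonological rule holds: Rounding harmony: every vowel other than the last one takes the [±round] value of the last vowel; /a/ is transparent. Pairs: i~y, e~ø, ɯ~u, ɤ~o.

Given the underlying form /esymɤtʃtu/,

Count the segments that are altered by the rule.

/e/ harmonizes with /u/ ([+round]) → [ø]
/ɤ/ harmonizes with /u/ ([+round]) → [o]
2 segments change.

2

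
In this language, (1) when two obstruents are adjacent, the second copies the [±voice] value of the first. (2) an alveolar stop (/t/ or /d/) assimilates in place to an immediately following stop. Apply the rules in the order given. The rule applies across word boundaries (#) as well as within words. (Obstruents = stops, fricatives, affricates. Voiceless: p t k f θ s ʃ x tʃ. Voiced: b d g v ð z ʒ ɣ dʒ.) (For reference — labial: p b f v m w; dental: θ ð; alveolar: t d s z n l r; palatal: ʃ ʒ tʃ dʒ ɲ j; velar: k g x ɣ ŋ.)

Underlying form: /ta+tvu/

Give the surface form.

[ta+tfu]

Rule 1: /v/ after /t/ (voiceless) → [f]
After rule 1: ta+tfu
Rule 2: no segment meets the rule's conditions; no change.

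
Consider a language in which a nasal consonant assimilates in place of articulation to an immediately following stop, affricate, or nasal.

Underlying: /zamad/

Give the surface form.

no segment meets the rule's conditions; no change.

[zamad]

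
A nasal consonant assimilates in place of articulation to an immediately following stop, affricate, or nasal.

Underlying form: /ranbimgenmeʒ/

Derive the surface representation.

/n/ before /b/ (labial) → [m]
/m/ before /g/ (velar) → [ŋ]
/n/ before /m/ (labial) → [m]

[rambiŋgemmeʒ]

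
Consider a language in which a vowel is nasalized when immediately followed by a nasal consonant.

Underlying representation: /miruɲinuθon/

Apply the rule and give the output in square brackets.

[mirũɲĩnuθõn]

/u/ before nasal /ɲ/ → [ũ]
/i/ before nasal /n/ → [ĩ]
/o/ before nasal /n/ → [õ]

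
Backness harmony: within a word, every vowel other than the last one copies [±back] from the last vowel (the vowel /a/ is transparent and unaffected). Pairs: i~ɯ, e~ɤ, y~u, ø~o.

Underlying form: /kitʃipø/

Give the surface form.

no segment meets the rule's conditions; no change.

[kitʃipø]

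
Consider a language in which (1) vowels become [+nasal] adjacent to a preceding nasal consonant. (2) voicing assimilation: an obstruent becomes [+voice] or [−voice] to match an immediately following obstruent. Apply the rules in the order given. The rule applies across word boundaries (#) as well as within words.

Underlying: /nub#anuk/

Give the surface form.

Rule 1: /u/ after nasal /n/ → [ũ]
Rule 1: /u/ after nasal /n/ → [ũ]
After rule 1: nũb#anũk
Rule 2: no segment meets the rule's conditions; no change.

[nũb#anũk]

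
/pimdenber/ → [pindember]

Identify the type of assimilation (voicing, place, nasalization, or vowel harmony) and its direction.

place assimilation, regressive

/m/→[n] /n/→[m].
Each target copies a feature from the following segment, so the direction is regressive.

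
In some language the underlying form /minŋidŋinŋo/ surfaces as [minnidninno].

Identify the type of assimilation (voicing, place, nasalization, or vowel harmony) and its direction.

place assimilation, progressive

/ŋ/→[n] /ŋ/→[n] /ŋ/→[n].
Each target copies a feature from the preceding segment, so the direction is progressive.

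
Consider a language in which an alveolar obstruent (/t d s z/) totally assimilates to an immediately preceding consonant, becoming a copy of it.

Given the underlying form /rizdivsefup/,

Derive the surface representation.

[rizzivvefup]

/d/ after /z/ → [z] (total assimilation)
/s/ after /v/ → [v] (total assimilation)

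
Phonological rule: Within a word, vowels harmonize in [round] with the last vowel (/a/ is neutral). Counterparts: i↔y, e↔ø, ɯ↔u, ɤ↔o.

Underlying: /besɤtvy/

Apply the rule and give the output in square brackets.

/e/ harmonizes with /y/ ([+round]) → [ø]
/ɤ/ harmonizes with /y/ ([+round]) → [o]

[bøsotvy]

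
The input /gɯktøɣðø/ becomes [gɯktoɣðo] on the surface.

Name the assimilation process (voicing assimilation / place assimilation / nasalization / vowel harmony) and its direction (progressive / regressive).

/ø/→[o] /ø/→[o].
Vowels agree with the first vowel, so the harmony is progressive.

vowel harmony, progressive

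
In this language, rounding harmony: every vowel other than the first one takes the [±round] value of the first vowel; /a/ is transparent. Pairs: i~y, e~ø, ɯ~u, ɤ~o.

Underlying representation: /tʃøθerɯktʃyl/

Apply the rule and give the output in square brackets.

[tʃøθøruktʃyl]

/e/ harmonizes with /ø/ ([+round]) → [ø]
/ɯ/ harmonizes with /ø/ ([+round]) → [u]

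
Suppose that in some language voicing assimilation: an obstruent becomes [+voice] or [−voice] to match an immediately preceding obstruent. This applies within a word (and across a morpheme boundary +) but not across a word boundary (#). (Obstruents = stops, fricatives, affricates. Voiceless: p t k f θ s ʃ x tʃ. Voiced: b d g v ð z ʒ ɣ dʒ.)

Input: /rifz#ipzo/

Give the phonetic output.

[rifs#ipso]

/z/ after /f/ (voiceless) → [s]
/z/ after /p/ (voiceless) → [s]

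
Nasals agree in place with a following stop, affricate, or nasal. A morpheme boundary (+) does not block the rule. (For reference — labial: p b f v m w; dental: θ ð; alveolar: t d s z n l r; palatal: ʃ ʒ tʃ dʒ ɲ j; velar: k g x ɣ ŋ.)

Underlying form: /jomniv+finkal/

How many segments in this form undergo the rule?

/m/ before /n/ (alveolar) → [n]
/n/ before /k/ (velar) → [ŋ]
2 segments change.

2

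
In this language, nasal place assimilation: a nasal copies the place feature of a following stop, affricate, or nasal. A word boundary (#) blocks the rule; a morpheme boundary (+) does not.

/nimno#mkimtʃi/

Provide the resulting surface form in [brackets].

/m/ before /n/ (alveolar) → [n]
/m/ before /k/ (velar) → [ŋ]
/m/ before /tʃ/ (palatal) → [ɲ]

[ninno#ŋkiɲtʃi]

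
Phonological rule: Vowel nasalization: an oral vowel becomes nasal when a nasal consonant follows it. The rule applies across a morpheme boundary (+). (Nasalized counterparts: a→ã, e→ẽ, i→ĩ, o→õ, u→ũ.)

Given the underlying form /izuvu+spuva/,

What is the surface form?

no segment meets the rule's conditions; no change.

[izuvu+spuva]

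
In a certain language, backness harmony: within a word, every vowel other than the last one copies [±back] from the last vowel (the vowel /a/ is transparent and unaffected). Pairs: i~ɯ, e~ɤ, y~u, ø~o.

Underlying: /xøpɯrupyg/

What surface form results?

[xøpirypyg]

/ɯ/ harmonizes with /y/ ([-back]) → [i]
/u/ harmonizes with /y/ ([-back]) → [y]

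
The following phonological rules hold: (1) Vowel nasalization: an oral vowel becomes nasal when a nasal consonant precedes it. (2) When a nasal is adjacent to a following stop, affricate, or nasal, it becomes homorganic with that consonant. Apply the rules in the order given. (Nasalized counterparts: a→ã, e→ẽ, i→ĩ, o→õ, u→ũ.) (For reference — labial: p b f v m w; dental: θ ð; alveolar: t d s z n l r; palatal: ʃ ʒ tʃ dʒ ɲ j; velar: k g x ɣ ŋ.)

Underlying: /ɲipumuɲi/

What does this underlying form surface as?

Rule 1: /i/ after nasal /ɲ/ → [ĩ]
Rule 1: /u/ after nasal /m/ → [ũ]
Rule 1: /i/ after nasal /ɲ/ → [ĩ]
After rule 1: ɲĩpumũɲĩ
Rule 2: no segment meets the rule's conditions; no change.

[ɲĩpumũɲĩ]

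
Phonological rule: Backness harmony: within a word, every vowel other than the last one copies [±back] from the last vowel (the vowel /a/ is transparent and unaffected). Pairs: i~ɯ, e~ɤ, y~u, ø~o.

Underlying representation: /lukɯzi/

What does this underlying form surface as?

/u/ harmonizes with /i/ ([-back]) → [y]
/ɯ/ harmonizes with /i/ ([-back]) → [i]

[lykizi]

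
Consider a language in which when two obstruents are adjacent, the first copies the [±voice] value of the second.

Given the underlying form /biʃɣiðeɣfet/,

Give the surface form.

[biʒɣiðexfet]

/ʃ/ before /ɣ/ (voiced) → [ʒ]
/ɣ/ before /f/ (voiceless) → [x]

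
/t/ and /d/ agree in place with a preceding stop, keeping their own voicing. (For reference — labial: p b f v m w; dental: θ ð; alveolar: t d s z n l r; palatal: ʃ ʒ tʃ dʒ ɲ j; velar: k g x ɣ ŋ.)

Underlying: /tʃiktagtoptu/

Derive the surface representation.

[tʃikkagkoppu]

/t/ after /k/ (velar) → [k]
/t/ after /g/ (velar) → [k]
/t/ after /p/ (labial) → [p]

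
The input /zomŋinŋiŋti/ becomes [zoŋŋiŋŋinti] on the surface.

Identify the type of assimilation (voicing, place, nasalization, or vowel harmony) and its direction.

place assimilation, regressive

/m/→[ŋ] /n/→[ŋ] /ŋ/→[n].
Each target copies a feature from the following segment, so the direction is regressive.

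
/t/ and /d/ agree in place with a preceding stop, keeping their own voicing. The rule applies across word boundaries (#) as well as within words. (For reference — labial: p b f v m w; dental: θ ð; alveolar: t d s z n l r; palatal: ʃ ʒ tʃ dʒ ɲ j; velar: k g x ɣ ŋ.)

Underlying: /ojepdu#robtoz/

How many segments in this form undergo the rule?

2

/d/ after /p/ (labial) → [b]
/t/ after /b/ (labial) → [p]
2 segments change.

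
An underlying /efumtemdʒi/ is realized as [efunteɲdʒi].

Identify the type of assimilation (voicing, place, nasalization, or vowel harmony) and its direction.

/m/→[n] /m/→[ɲ].
Each target copies a feature from the following segment, so the direction is regressive.

place assimilation, regressive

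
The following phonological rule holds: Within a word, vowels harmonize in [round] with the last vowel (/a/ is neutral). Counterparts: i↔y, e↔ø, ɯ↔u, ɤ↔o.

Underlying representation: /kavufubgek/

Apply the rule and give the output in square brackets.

/u/ harmonizes with /e/ ([-round]) → [ɯ]
/u/ harmonizes with /e/ ([-round]) → [ɯ]

[kavɯfɯbgek]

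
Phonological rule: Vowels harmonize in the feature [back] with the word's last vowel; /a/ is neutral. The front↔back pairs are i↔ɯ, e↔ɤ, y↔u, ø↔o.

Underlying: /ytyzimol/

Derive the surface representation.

[utuzɯmol]

/y/ harmonizes with /o/ ([+back]) → [u]
/y/ harmonizes with /o/ ([+back]) → [u]
/i/ harmonizes with /o/ ([+back]) → [ɯ]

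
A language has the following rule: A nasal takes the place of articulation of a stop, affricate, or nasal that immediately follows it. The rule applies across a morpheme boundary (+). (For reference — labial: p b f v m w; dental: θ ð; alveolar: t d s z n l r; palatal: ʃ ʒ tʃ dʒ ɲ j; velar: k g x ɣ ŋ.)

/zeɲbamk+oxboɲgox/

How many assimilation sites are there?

/ɲ/ before /b/ (labial) → [m]
/m/ before /k/ (velar) → [ŋ]
/ɲ/ before /g/ (velar) → [ŋ]
3 segments change.

3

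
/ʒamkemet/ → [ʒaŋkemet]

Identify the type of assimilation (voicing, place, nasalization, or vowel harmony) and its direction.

place assimilation, regressive

/m/→[ŋ].
Each target copies a feature from the following segment, so the direction is regressive.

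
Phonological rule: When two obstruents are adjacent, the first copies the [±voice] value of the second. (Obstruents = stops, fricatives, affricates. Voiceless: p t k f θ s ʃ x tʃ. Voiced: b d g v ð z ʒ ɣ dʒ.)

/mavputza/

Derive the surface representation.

[mafpudza]

/v/ before /p/ (voiceless) → [f]
/t/ before /z/ (voiced) → [d]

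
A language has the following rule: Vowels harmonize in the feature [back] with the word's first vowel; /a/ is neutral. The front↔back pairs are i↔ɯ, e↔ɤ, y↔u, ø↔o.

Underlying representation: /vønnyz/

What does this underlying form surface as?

[vønnyz]

no segment meets the rule's conditions; no change.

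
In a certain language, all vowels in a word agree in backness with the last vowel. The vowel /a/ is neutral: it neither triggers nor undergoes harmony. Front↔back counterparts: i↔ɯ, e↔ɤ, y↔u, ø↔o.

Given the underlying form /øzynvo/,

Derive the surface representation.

[ozunvo]

/ø/ harmonizes with /o/ ([+back]) → [o]
/y/ harmonizes with /o/ ([+back]) → [u]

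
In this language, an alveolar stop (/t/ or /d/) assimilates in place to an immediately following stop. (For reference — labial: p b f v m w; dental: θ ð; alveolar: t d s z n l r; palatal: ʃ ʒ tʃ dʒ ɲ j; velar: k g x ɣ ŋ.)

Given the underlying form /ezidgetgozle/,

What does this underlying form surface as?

/d/ before /g/ (velar) → [g]
/t/ before /g/ (velar) → [k]

[eziggekgozle]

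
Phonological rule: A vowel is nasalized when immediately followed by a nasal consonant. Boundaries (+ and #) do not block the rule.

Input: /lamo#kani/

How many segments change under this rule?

2

/a/ before nasal /m/ → [ã]
/a/ before nasal /n/ → [ã]
2 segments change.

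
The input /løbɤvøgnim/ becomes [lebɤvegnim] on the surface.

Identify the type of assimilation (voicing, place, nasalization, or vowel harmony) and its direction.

vowel harmony, regressive

/ø/→[e] /ø/→[e].
Vowels agree with the last vowel, so the harmony is regressive.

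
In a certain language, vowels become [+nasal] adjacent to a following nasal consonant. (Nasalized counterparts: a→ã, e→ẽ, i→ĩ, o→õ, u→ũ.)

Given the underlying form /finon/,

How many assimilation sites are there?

2

/i/ before nasal /n/ → [ĩ]
/o/ before nasal /n/ → [õ]
2 segments change.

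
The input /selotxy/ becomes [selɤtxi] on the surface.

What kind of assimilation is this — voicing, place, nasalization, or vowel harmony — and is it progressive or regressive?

/o/→[ɤ] /y/→[i].
Vowels agree with the first vowel, so the harmony is progressive.

vowel harmony, progressive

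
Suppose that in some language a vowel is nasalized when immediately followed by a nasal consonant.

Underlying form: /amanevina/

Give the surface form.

/a/ before nasal /m/ → [ã]
/a/ before nasal /n/ → [ã]
/i/ before nasal /n/ → [ĩ]

[ãmãnevĩna]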